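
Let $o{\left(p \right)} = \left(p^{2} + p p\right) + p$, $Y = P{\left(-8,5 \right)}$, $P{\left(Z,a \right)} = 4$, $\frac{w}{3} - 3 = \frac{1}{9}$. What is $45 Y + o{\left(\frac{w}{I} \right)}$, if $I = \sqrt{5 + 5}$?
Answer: $\frac{8884}{45} + \frac{14 \sqrt{10}}{15} \approx 200.37$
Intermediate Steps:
$w = \frac{28}{3}$ ($w = 9 + \frac{3}{9} = 9 + 3 \cdot \frac{1}{9} = 9 + \frac{1}{3} = \frac{28}{3} \approx 9.3333$)
$I = \sqrt{10} \approx 3.1623$
$Y = 4$
$o{\left(p \right)} = p + 2 p^{2}$ ($o{\left(p \right)} = \left(p^{2} + p^{2}\right) + p = 2 p^{2} + p = p + 2 p^{2}$)
$45 Y + o{\left(\frac{w}{I} \right)} = 45 \cdot 4 + \frac{28}{3 \sqrt{10}} \left(1 + 2 \frac{28}{3 \sqrt{10}}\right) = 180 + \frac{28 \frac{\sqrt{10}}{10}}{3} \left(1 + 2 \frac{28 \frac{\sqrt{10}}{10}}{3}\right) = 180 + \frac{14 \sqrt{10}}{15} \left(1 + 2 \frac{14 \sqrt{10}}{15}\right) = 180 + \frac{14 \sqrt{10}}{15} \left(1 + \frac{28 \sqrt{10}}{15}\right) = 180 + \frac{14 \sqrt{10} \left(1 + \frac{28 \sqrt{10}}{15}\right)}{15}$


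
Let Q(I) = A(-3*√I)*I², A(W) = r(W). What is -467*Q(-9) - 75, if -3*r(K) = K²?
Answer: -1021404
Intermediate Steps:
r(K) = -K²/3
A(W) = -W²/3
Q(I) = -3*I³ (Q(I) = (-9*I/3)*I² = (-3*I)*I² = -3*I³)
-467*Q(-9) - 75 = -(-1401)*(-9)³ - 75 = -(-1401)*(-729) - 75 = -467*2187 - 75 = -1021329 - 75 = -1021404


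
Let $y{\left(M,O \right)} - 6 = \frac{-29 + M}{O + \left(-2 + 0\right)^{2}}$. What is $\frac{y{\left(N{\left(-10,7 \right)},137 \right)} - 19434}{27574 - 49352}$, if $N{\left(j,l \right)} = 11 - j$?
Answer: $\frac{1369678}{1535349} \approx 0.8921$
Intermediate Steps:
$y{\left(M,O \right)} = 6 + \frac{-29 + M}{4 + O}$ ($y{\left(M,O \right)} = 6 + \frac{-29 + M}{O + \left(-2 + 0\right)^{2}} = 6 + \frac{-29 + M}{O + \left(-2\right)^{2}} = 6 + \frac{-29 + M}{O + 4} = 6 + \frac{-29 + M}{4 + O}$)
$\frac{y{\left(N{\left(-10,7 \right)},137 \right)} - 19434}{27574 - 49352} = \frac{\frac{-5 + \left(11 - -10\right) + 6 \cdot 137}{4 + 137} - 19434}{27574 - 49352} = \frac{\frac{-5 + \left(11 + 10\right) + 822}{141} - 19434}{-21778} = \left(\frac{-5 + 21 + 822}{141} - 19434\right) \left(- \frac{1}{21778}\right) = \left(\frac{1}{141} \cdot 838 - 19434\right) \left(- \frac{1}{21778}\right) = \left(\frac{838}{141} - 19434\right) \left(- \frac{1}{21778}\right) = \left(- \frac{2739356}{141}\right) \left(- \frac{1}{21778}\right) = \frac{1369678}{1535349}$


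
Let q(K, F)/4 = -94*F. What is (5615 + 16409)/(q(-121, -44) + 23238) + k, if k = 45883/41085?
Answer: 1365086773/817221735 ≈ 1.6704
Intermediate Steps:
q(K, F) = -376*F (q(K, F) = 4*(-94*F) = -376*F)
k = 45883/41085 (k = 45883*(1/41085) = 45883/41085 ≈ 1.1168)
(5615 + 16409)/(q(-121, -44) + 23238) + k = (5615 + 16409)/(-376*(-44) + 23238) + 45883/41085 = 22024/(16544 + 23238) + 45883/41085 = 22024/39782 + 45883/41085 = 22024*(1/39782) + 45883/41085 = 11012/19891 + 45883/41085 = 1365086773/817221735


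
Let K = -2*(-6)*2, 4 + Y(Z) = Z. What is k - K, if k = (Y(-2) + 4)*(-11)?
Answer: -2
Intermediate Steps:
Y(Z) = -4 + Z
K = 24 (K = 12*2 = 24)
k = 22 (k = ((-4 - 2) + 4)*(-11) = (-6 + 4)*(-11) = -2*(-11) = 22)
k - K = 22 - 1*24 = 22 - 24 = -2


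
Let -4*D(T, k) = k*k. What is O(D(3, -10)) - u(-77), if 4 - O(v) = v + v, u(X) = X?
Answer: 131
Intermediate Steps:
D(T, k) = -k**2/4 (D(T, k) = -k*k/4 = -k**2/4)
O(v) = 4 - 2*v (O(v) = 4 - (v + v) = 4 - 2*v)
O(D(3, -10)) - u(-77) = (4 - (-1)*(-10)**2/2) - 1*(-77) = (4 - (-1)*100/2) + 77 = (4 - 2*(-25)) + 77 = (4 + 50) + 77 = 54 + 77 = 131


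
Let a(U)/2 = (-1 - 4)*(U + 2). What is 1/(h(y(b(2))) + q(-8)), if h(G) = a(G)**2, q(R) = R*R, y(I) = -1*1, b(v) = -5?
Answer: 1/164 ≈ 0.0060976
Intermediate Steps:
a(U) = -20 - 10*U (a(U) = 2*((-1 - 4)*(U + 2)) = 2*(-5*(2 + U)) = 2*(-10 - 5*U) = -20 - 10*U)
y(I) = -1
q(R) = R**2
h(G) = (-20 - 10*G)**2
1/(h(y(b(2))) + q(-8)) = 1/(100*(2 - 1)**2 + (-8)**2) = 1/(100*1**2 + 64) = 1/(100*1 + 64) = 1/(100 + 64) = 1/164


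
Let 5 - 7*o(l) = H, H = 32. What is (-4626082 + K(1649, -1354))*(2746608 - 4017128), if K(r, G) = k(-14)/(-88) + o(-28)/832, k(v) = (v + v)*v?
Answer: 47067303227898615/8008 ≈ 5.8775e+12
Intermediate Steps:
o(l) = -27/7 (o(l) = 5/7 - ⅐*32 = 5/7 - 32/7 = -27/7)
k(v) = 2*v² (k(v) = (2*v)*v = 2*v²)
K(r, G) = -285673/64064 (K(r, G) = (2*(-14)²)/(-88) - 27/7/832 = (2*196)*(-1/88) - 27/7*1/832 = 392*(-1/88) - 27/5824 = -49/11 - 27/5824 = -285673/64064)
(-4626082 + K(1649, -1354))*(2746608 - 4017128) = (-4626082 - 285673/64064)*(2746608 - 4017128) = -296365602921/64064*(-1270520) = 47067303227898615/8008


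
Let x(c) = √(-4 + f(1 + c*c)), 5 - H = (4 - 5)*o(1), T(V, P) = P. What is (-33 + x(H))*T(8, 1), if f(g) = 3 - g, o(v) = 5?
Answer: -33 + I*√102 ≈ -33.0 + 10.1*I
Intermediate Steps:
H = 10 (H = 5 - (4 - 5)*5 = 5 - (-1)*5 = 5 - 1*(-5) = 5 + 5 = 10)
x(c) = √(-2 - c²) (x(c) = √(-4 + (3 - (1 + c*c))) = √(-4 + (3 - (1 + c²))) = √(-4 + (3 + (-1 - c²))) = √(-4 + (2 - c²)) = √(-2 - c²))
(-33 + x(H))*T(8, 1) = (-33 + √(-2 - 1*10²))*1 = (-33 + √(-2 - 1*100))*1 = (-33 + √(-2 - 100))*1 = (-33 + √(-102))*1 = (-33 + I*√102)*1 = -33 + I*√102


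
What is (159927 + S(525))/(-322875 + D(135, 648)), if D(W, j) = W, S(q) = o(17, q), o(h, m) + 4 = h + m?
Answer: -32093/64548 ≈ -0.49720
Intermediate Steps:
o(h, m) = -4 + h + m (o(h, m) = -4 + (h + m) = -4 + h + m)
S(q) = 13 + q (S(q) = -4 + 17 + q = 13 + q)
(159927 + S(525))/(-322875 + D(135, 648)) = (159927 + (13 + 525))/(-322875 + 135) = (159927 + 538)/(-322740) = 160465*(-1/322740) = -32093/64548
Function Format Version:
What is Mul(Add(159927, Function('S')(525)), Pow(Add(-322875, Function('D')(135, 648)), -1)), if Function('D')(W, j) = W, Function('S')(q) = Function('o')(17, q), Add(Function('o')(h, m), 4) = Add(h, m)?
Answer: Rational(-32093, 64548) ≈ -0.49720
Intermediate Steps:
Function('o')(h, m) = Add(-4, h, m) (Function('o')(h, m) = Add(-4, Add(h, m)) = Add(-4, h, m))
Function('S')(q) = Add(13, q) (Function('S')(q) = Add(-4, 17, q) = Add(13, q))
Mul(Add(159927, Function('S')(525)), Pow(Add(-322875, Function('D')(135, 648)), -1)) = Mul(Add(159927, Add(13, 525)), Pow(Add(-322875, 135), -1)) = Mul(Add(159927, 538), Pow(-322740, -1)) = Mul(160465, Rational(-1, 322740)) = Rational(-32093, 64548)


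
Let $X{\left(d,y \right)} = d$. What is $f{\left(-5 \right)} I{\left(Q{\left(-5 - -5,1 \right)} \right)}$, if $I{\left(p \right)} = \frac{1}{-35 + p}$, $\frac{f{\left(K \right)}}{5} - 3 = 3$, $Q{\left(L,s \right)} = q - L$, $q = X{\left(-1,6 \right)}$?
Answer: $- \frac{5}{6} \approx -0.83333$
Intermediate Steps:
$q = -1$
$Q{\left(L,s \right)} = -1 - L$
$f{\left(K \right)} = 30$ ($f{\left(K \right)} = 15 + 5 \cdot 3 = 15 + 15 = 30$)
$f{\left(-5 \right)} I{\left(Q{\left(-5 - -5,1 \right)} \right)} = \frac{30}{-35 - \left(-4 + 5\right)} = \frac{30}{-35 - 1} = \frac{30}{-36} = 30 \left(- \frac{1}{36}\right) = - \frac{5}{6}$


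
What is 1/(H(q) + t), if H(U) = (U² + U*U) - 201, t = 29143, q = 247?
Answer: 1/150960 ≈ 6.6243e-6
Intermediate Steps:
H(U) = -201 + 2*U² (H(U) = (U² + U²) - 201 = 2*U² - 201 = -201 + 2*U²)
1/(H(q) + t) = 1/((-201 + 2*247²) + 29143) = 1/((-201 + 2*61009) + 29143) = 1/((-201 + 122018) + 29143) = 1/(121817 + 29143) = 1/150960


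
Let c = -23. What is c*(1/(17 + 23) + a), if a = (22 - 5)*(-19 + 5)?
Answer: 218937/40 ≈ 5473.4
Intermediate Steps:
a = -238 (a = 17*(-14) = -238)
c*(1/(17 + 23) + a) = -23*(1/(17 + 23) - 238) = -23*(1/40 - 238) = -23*(-9519/40) = 218937/40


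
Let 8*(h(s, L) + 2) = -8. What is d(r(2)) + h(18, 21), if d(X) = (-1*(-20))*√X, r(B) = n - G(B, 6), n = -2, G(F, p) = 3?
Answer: -3 + 20*I*√5 ≈ -3.0 + 44.721*I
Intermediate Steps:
h(s, L) = -3 (h(s, L) = -2 + (⅛)*(-8) = -2 - 1 = -3)
r(B) = -5 (r(B) = -2 - 1*3 = -2 - 3 = -5)
d(X) = 20*√X
d(r(2)) + h(18, 21) = 20*√(-5) - 3 = 20*(I*√5) - 3 = 20*I*√5 - 3 = -3 + 20*I*√5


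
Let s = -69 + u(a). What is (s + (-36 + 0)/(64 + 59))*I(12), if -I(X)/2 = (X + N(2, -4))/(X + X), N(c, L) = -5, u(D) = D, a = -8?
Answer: 22183/492 ≈ 45.087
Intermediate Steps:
I(X) = -(-5 + X)/X (I(X) = -2*(X - 5)/(X + X) = -2*(-5 + X)/(2*X) = -2*(-5 + X)*1/(2*X) = -(-5 + X)/X)
s = -77 (s = -69 - 8 = -77)
(s + (-36 + 0)/(64 + 59))*I(12) = (-77 + (-36 + 0)/(64 + 59))*((5 - 1*12)/12) = (-77 - 36/123)*((5 - 12)/12) = (-77 - 36*1/123)*((1/12)*(-7)) = (-77 - 12/41)*(-7/12) = -3169/41*(-7/12) = 22183/492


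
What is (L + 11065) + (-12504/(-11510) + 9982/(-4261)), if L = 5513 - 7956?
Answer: 211398351572/24522055 ≈ 8620.8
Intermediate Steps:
L = -2443
(L + 11065) + (-12504/(-11510) + 9982/(-4261)) = (-2443 + 11065) + (-12504/(-11510) + 9982/(-4261)) = 8622 + (-12504*(-1/11510) + 9982*(-1/4261)) = 8622 + (6252/5755 - 9982/4261) = 8622 - 30806638/24522055 = 211398351572/24522055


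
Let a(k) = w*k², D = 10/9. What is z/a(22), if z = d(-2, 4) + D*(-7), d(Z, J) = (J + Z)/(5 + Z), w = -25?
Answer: 16/27225 ≈ 0.00058770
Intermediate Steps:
D = 10/9 (D = 10*(⅑) = 10/9 ≈ 1.1111)
d(Z, J) = (J + Z)/(5 + Z)
a(k) = -25*k²
z = -64/9 (z = (4 - 2)/(5 - 2) + (10/9)*(-7) = 2/3 - 70/9 = (⅓)*2 - 70/9 = ⅔ - 70/9 = -64/9 ≈ -7.1111)
z/a(22) = -64/(9*((-25*22²))) = -64/(9*((-25*484))) = -64/9/(-12100) = -64/9*(-1/12100) = 16/27225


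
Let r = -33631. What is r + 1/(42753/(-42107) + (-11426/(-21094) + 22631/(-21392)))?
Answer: -69908077421417391/2078639357857 ≈ -33632.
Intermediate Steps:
r + 1/(42753/(-42107) + (-11426/(-21094) + 22631/(-21392))) = -33631 + 1/(42753/(-42107) + (-11426/(-21094) + 22631/(-21392))) = -33631 + 1/(42753*(-1/42107) + (-11426*(-1/21094) + 22631*(-1/21392))) = -33631 + 1/(-42753/42107 + (5713/10547 - 3233/3056)) = -33631 + 1/(-42753/42107 - 16639523/32231632) = -33631 + 1/(-2078639357857/1357177328624) = -33631 - 1357177328624/2078639357857 = -69908077421417391/2078639357857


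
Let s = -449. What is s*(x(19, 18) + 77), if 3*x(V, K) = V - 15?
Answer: -105515/3 ≈ -35172.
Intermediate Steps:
x(V, K) = -5 + V/3 (x(V, K) = (V - 15)/3 = (-15 + V)/3 = -5 + V/3)
s*(x(19, 18) + 77) = -449*((-5 + (⅓)*19) + 77) = -449*((-5 + 19/3) + 77) = -449*(4/3 + 77) = -449*235/3 = -105515/3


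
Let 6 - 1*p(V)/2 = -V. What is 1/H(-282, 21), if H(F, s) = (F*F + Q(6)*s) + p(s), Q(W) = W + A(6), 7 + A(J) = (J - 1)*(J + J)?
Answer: 1/80817 ≈ 1.2374e-5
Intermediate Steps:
p(V) = 12 + 2*V (p(V) = 12 - (-2)*V = 12 + 2*V)
A(J) = -7 + 2*J*(-1 + J) (A(J) = -7 + (J - 1)*(J + J) = -7 + (-1 + J)*(2*J) = -7 + 2*J*(-1 + J))
Q(W) = 53 + W (Q(W) = W + (-7 - 2*6 + 2*6²) = W + (-7 - 12 + 2*36) = W + (-7 - 12 + 72) = W + 53 = 53 + W)
H(F, s) = 12 + F² + 61*s (H(F, s) = (F*F + (53 + 6)*s) + (12 + 2*s) = (F² + 59*s) + (12 + 2*s) = 12 + F² + 61*s)
1/H(-282, 21) = 1/(12 + (-282)² + 61*21) = 1/(12 + 79524 + 1281) = 1/80817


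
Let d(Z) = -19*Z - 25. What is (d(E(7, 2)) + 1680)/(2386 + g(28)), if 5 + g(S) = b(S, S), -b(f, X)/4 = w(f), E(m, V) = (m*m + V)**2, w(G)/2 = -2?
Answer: -47764/2397 ≈ -19.927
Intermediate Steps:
w(G) = -4 (w(G) = 2*(-2) = -4)
E(m, V) = (V + m**2)**2 (E(m, V) = (m**2 + V)**2 = (V + m**2)**2)
b(f, X) = 16 (b(f, X) = -4*(-4) = 16)
g(S) = 11 (g(S) = -5 + 16 = 11)
d(Z) = -25 - 19*Z
(d(E(7, 2)) + 1680)/(2386 + g(28)) = ((-25 - 19*(2 + 7**2)**2) + 1680)/(2386 + 11) = ((-25 - 19*(2 + 49)**2) + 1680)/2397 = ((-25 - 19*51**2) + 1680)*(1/2397) = ((-25 - 19*2601) + 1680)*(1/2397) = ((-25 - 49419) + 1680)*(1/2397) = (-49444 + 1680)*(1/2397) = -47764*1/2397 = -47764/2397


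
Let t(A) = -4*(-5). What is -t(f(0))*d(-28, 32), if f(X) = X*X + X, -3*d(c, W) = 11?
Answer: 220/3 ≈ 73.333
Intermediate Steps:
d(c, W) = -11/3 (d(c, W) = -1/3*11 = -11/3)
f(X) = X + X**2 (f(X) = X**2 + X = X + X**2)
t(A) = 20
-t(f(0))*d(-28, 32) = -20*(-11)/3 = -1*(-220/3) = 220/3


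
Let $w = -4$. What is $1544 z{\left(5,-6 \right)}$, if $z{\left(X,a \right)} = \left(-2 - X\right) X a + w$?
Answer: $318064$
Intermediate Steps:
$z{\left(X,a \right)} = -4 + X a \left(-2 - X\right)$ ($z{\left(X,a \right)} = \left(-2 - X\right) X a - 4 = X \left(-2 - X\right) a - 4 = X a \left(-2 - X\right) - 4 = -4 + X a \left(-2 - X\right)$)
$1544 z{\left(5,-6 \right)} = 1544 \left(-4 - - 6 \cdot 5^{2} - 10 \left(-6\right)\right) = 1544 \left(-4 - \left(-6\right) 25 + 60\right) = 1544 \left(-4 + 150 + 60\right) = 1544 \cdot 206 = 318064$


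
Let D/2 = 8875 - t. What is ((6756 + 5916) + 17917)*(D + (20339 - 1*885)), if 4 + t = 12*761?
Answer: 579600372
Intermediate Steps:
t = 9128 (t = -4 + 12*761 = -4 + 9132 = 9128)
D = -506 (D = 2*(8875 - 1*9128) = 2*(8875 - 9128) = 2*(-253) = -506)
((6756 + 5916) + 17917)*(D + (20339 - 1*885)) = ((6756 + 5916) + 17917)*(-506 + (20339 - 1*885)) = (12672 + 17917)*(-506 + (20339 - 885)) = 30589*(-506 + 19454) = 30589*18948 = 579600372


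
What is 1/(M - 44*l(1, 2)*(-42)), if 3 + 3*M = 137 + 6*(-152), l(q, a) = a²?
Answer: 3/21398 ≈ 0.00014020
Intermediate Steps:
M = -778/3 (M = -1 + (137 + 6*(-152))/3 = -1 + (137 - 912)/3 = -1 + (⅓)*(-775) = -1 - 775/3 = -778/3 ≈ -259.33)
1/(M - 44*l(1, 2)*(-42)) = 1/(-778/3 - 44*2²*(-42)) = 1/(-778/3 - 44*4*(-42)) = 1/(-778/3 - 176*(-42)) = 1/(-778/3 + 7392) = 1/(21398/3) = 3/21398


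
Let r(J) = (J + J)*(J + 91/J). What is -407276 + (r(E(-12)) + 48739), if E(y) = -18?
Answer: -357707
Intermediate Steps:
r(J) = 2*J*(J + 91/J) (r(J) = (2*J)*(J + 91/J) = 2*J*(J + 91/J))
-407276 + (r(E(-12)) + 48739) = -407276 + ((182 + 2*(-18)²) + 48739) = -407276 + ((182 + 2*324) + 48739) = -407276 + ((182 + 648) + 48739) = -407276 + (830 + 48739) = -407276 + 49569 = -357707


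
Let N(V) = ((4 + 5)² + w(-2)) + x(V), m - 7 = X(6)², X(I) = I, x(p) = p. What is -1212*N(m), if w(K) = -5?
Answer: -144228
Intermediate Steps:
m = 43 (m = 7 + 6² = 7 + 36 = 43)
N(V) = 76 + V (N(V) = ((4 + 5)² - 5) + V = (9² - 5) + V = (81 - 5) + V = 76 + V)
-1212*N(m) = -1212*(76 + 43) = -1212*119 = -144228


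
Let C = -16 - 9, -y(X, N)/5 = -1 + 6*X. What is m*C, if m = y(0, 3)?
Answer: -125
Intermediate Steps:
y(X, N) = 5 - 30*X (y(X, N) = -5*(-1 + 6*X) = 5 - 30*X)
m = 5 (m = 5 - 30*0 = 5 + 0 = 5)
C = -25
m*C = 5*(-25) = -125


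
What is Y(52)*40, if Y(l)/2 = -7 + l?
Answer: 3600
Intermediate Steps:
Y(l) = -14 + 2*l (Y(l) = 2*(-7 + l) = -14 + 2*l)
Y(52)*40 = (-14 + 2*52)*40 = (-14 + 104)*40 = 90*40 = 3600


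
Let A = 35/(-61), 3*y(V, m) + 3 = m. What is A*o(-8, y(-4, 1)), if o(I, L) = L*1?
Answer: 70/183 ≈ 0.38251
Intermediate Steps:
y(V, m) = -1 + m/3
o(I, L) = L
A = -35/61 (A = 35*(-1/61) = -35/61 ≈ -0.57377)
A*o(-8, y(-4, 1)) = -35*(-1 + (1/3)*1)/61 = -35*(-1 + 1/3)/61 = -35/61*(-2/3) = 70/183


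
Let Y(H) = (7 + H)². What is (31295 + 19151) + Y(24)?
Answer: 51407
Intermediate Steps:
(31295 + 19151) + Y(24) = (31295 + 19151) + (7 + 24)² = 50446 + 31² = 50446 + 961 = 51407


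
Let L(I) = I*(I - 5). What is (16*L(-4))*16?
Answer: 9216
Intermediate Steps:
L(I) = I*(-5 + I)
(16*L(-4))*16 = (16*(-4*(-5 - 4)))*16 = (16*(-4*(-9)))*16 = (16*36)*16 = 576*16 = 9216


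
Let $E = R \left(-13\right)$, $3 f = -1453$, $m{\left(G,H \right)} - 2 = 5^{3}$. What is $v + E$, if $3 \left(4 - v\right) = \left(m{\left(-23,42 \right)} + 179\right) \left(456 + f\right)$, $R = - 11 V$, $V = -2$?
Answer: $2608$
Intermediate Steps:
$m{\left(G,H \right)} = 127$ ($m{\left(G,H \right)} = 2 + 5^{3} = 2 + 125 = 127$)
$f = - \frac{1453}{3}$ ($f = \frac{1}{3} \left(-1453\right) = - \frac{1453}{3} \approx -484.33$)
$R = 22$ ($R = \left(-11\right) \left(-2\right) = 22$)
$v = 2894$ ($v = 4 - \frac{\left(127 + 179\right) \left(456 - \frac{1453}{3}\right)}{3} = 4 - \frac{306 \left(- \frac{85}{3}\right)}{3} = 4 - -2890 = 4 + 2890 = 2894$)
$E = -286$ ($E = 22 \left(-13\right) = -286$)
$v + E = 2894 - 286 = 2608$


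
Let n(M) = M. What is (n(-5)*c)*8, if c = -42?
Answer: 1680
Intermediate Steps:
(n(-5)*c)*8 = -5*(-42)*8 = 210*8 = 1680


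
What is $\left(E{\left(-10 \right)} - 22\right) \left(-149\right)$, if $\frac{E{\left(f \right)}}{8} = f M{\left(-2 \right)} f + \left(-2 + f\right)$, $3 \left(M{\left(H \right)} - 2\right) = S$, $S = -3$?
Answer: $-101618$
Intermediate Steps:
$M{\left(H \right)} = 1$ ($M{\left(H \right)} = 2 + \frac{1}{3} \left(-3\right) = 2 - 1 = 1$)
$E{\left(f \right)} = -16 + 8 f + 8 f^{2}$ ($E{\left(f \right)} = 8 \left(f 1 f + \left(-2 + f\right)\right) = 8 \left(f f + \left(-2 + f\right)\right) = 8 \left(f^{2} + \left(-2 + f\right)\right) = 8 \left(-2 + f + f^{2}\right) = -16 + 8 f + 8 f^{2}$)
$\left(E{\left(-10 \right)} - 22\right) \left(-149\right) = \left(\left(-16 + 8 \left(-10\right) + 8 \left(-10\right)^{2}\right) - 22\right) \left(-149\right) = \left(\left(-16 - 80 + 8 \cdot 100\right) - 22\right) \left(-149\right) = \left(\left(-16 - 80 + 800\right) - 22\right) \left(-149\right) = \left(704 - 22\right) \left(-149\right) = 682 \left(-149\right) = -101618$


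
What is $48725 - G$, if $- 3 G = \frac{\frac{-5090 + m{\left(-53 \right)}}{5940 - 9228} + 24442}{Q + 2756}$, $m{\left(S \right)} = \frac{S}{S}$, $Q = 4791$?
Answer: $\frac{3627345170185}{74443608} \approx 48726.0$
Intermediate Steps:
$m{\left(S \right)} = 1$
$G = - \frac{80370385}{74443608}$ ($G = - \frac{\left(\frac{-5090 + 1}{5940 - 9228} + 24442\right) \frac{1}{4791 + 2756}}{3} = - \frac{\left(- \frac{5089}{-3288} + 24442\right) \frac{1}{7547}}{3} = - \frac{\left(\left(-5089\right) \left(- \frac{1}{3288}\right) + 24442\right) \frac{1}{7547}}{3} = - \frac{\left(\frac{5089}{3288} + 24442\right) \frac{1}{7547}}{3} = - \frac{\frac{80370385}{3288} \cdot \frac{1}{7547}}{3} = \left(- \frac{1}{3}\right) \frac{80370385}{24814536} = - \frac{80370385}{74443608} \approx -1.0796$)
$48725 - G = 48725 - - \frac{80370385}{74443608} = 48725 + \frac{80370385}{74443608} = \frac{3627345170185}{74443608}$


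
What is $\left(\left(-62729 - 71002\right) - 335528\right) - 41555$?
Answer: $-510814$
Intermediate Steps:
$\left(\left(-62729 - 71002\right) - 335528\right) - 41555 = \left(-133731 - 335528\right) - 41555 = -469259 - 41555 = -510814$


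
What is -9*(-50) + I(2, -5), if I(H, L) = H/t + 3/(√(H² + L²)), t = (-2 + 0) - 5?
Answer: 3148/7 + 3*√29/29 ≈ 450.27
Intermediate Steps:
t = -7 (t = -2 - 5 = -7)
I(H, L) = 3/√(H² + L²) - H/7 (I(H, L) = H/(-7) + 3/(√(H² + L²)) = H*(-⅐) + 3/√(H² + L²) = -H/7 + 3/√(H² + L²) = 3/√(H² + L²) - H/7)
-9*(-50) + I(2, -5) = -9*(-50) + (3/√(2² + (-5)²) - ⅐*2) = 450 + (3/√(4 + 25) - 2/7) = 450 + (3/√29 - 2/7) = 450 + (3*(√29/29) - 2/7) = 450 + (3*√29/29 - 2/7) = 450 + (-2/7 + 3*√29/29) = 3148/7 + 3*√29/29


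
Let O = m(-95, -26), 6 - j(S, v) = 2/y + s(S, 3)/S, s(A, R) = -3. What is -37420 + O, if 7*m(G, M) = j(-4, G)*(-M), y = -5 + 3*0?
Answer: -2617931/70 ≈ -37399.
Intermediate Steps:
y = -5 (y = -5 + 0 = -5)
j(S, v) = 32/5 + 3/S (j(S, v) = 6 - (2/(-5) - 3/S) = 6 - (2*(-⅕) - 3/S) = 6 - (-⅖ - 3/S) = 6 + (⅖ + 3/S) = 32/5 + 3/S)
m(G, M) = -113*M/140 (m(G, M) = ((32/5 + 3/(-4))*(-M))/7 = ((32/5 + 3*(-¼))*(-M))/7 = ((32/5 - ¾)*(-M))/7 = (113*(-M)/20)/7 = (-113*M/20)/7 = -113*M/140)
O = 1469/70 (O = -113/140*(-26) = 1469/70 ≈ 20.986)
-37420 + O = -37420 + 1469/70 = -2617931/70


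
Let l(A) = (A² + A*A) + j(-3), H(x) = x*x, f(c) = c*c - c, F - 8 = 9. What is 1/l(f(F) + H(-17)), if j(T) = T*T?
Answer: 1/629451 ≈ 1.5887e-6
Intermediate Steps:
F = 17 (F = 8 + 9 = 17)
j(T) = T²
f(c) = c² - c
H(x) = x²
l(A) = 9 + 2*A² (l(A) = (A² + A*A) + (-3)² = (A² + A²) + 9 = 2*A² + 9 = 9 + 2*A²)
1/l(f(F) + H(-17)) = 1/(9 + 2*(17*(-1 + 17) + (-17)²)²) = 1/(9 + 2*(17*16 + 289)²) = 1/(9 + 2*(272 + 289)²) = 1/(9 + 2*561²) = 1/(9 + 2*314721) = 1/(9 + 629442) = 1/629451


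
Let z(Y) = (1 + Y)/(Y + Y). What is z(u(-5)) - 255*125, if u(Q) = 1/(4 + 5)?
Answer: -31870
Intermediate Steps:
u(Q) = 1/9
z(Y) = (1 + Y)/(2*Y) (z(Y) = (1 + Y)/((2*Y)) = (1 + Y)*(1/(2*Y)) = (1 + Y)/(2*Y))
z(u(-5)) - 255*125 = (1 + 1/9)/(2*(1/9)) - 255*125 = (1/2)*9*(10/9) - 31875 = 5 - 31875 = -31870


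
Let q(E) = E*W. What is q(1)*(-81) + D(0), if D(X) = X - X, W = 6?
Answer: -486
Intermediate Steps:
D(X) = 0
q(E) = 6*E (q(E) = E*6 = 6*E)
q(1)*(-81) + D(0) = (6*1)*(-81) + 0 = 6*(-81) + 0 = -486 + 0 = -486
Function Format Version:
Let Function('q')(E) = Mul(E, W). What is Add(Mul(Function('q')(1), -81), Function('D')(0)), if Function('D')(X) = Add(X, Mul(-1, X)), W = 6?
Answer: -486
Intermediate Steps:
Function('D')(X) = 0
Function('q')(E) = Mul(6, E) (Function('q')(E) = Mul(E, 6) = Mul(6, E))
Add(Mul(Function('q')(1), -81), Function('D')(0)) = Add(Mul(Mul(6, 1), -81), 0) = Add(Mul(6, -81), 0) = Add(-486, 0) = -486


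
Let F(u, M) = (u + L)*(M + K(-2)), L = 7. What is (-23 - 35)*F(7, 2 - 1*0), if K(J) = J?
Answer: 0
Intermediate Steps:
F(u, M) = (-2 + M)*(7 + u) (F(u, M) = (u + 7)*(M - 2) = (7 + u)*(-2 + M) = (-2 + M)*(7 + u))
(-23 - 35)*F(7, 2 - 1*0) = (-23 - 35)*(-14 - 2*7 + 7*(2 - 1*0) + (2 - 1*0)*7) = -58*(-14 - 14 + 7*(2 + 0) + (2 + 0)*7) = -58*(-14 - 14 + 7*2 + 2*7) = -58*(-14 - 14 + 14 + 14) = -58*0 = 0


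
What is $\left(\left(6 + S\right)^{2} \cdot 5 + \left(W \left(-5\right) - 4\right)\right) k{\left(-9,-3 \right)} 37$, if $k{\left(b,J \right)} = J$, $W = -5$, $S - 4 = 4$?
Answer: $-111111$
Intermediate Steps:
$S = 8$ ($S = 4 + 4 = 8$)
$\left(\left(6 + S\right)^{2} \cdot 5 + \left(W \left(-5\right) - 4\right)\right) k{\left(-9,-3 \right)} 37 = \left(\left(6 + 8\right)^{2} \cdot 5 - -21\right) \left(-3\right) 37 = \left(14^{2} \cdot 5 + \left(25 - 4\right)\right) \left(-3\right) 37 = \left(196 \cdot 5 + 21\right) \left(-3\right) 37 = \left(980 + 21\right) \left(-3\right) 37 = 1001 \left(-3\right) 37 = \left(-3003\right) 37 = -111111$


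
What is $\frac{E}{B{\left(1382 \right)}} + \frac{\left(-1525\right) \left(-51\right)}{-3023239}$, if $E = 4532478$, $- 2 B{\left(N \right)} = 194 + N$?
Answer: $- \frac{6851412771471}{1191156166} \approx -5751.9$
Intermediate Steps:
$B{\left(N \right)} = -97 - \frac{N}{2}$ ($B{\left(N \right)} = - \frac{194 + N}{2} = -97 - \frac{N}{2}$)
$\frac{E}{B{\left(1382 \right)}} + \frac{\left(-1525\right) \left(-51\right)}{-3023239} = \frac{4532478}{-97 - 691} + \frac{\left(-1525\right) \left(-51\right)}{-3023239} = \frac{4532478}{-97 - 691} + 77775 \left(- \frac{1}{3023239}\right) = \frac{4532478}{-788} - \frac{77775}{3023239} = 4532478 \left(- \frac{1}{788}\right) - \frac{77775}{3023239} = - \frac{2266239}{394} - \frac{77775}{3023239} = - \frac{6851412771471}{1191156166}$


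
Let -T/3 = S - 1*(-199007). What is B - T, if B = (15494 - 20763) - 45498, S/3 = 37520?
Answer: 883934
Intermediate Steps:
S = 112560 (S = 3*37520 = 112560)
B = -50767 (B = -5269 - 45498 = -50767)
T = -934701 (T = -3*(112560 - 1*(-199007)) = -3*(112560 + 199007) = -3*311567 = -934701)
B - T = -50767 - 1*(-934701) = -50767 + 934701 = 883934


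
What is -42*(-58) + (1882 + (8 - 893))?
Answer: 3433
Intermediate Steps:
-42*(-58) + (1882 + (8 - 893)) = 2436 + (1882 - 885) = 2436 + 997 = 3433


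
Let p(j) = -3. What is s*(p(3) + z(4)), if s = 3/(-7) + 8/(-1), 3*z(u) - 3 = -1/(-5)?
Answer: 1711/105 ≈ 16.295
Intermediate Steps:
z(u) = 16/15 (z(u) = 1 + (-1/(-5))/3 = 1 + (-1*(-1/5))/3 = 1 + (1/3)*(1/5) = 1 + 1/15 = 16/15)
s = -59/7 (s = 3*(-1/7) + 8*(-1) = -3/7 - 8 = -59/7 ≈ -8.4286)
s*(p(3) + z(4)) = -59*(-3 + 16/15)/7 = -59/7*(-29/15) = 1711/105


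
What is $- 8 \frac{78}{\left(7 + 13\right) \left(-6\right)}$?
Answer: $\frac{26}{5} \approx 5.2$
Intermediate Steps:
$- 8 \frac{78}{\left(7 + 13\right) \left(-6\right)} = - 8 \frac{78}{20 \left(-6\right)} = - 8 \frac{78}{-120} = - 8 \cdot 78 \left(- \frac{1}{120}\right) = \left(-8\right) \left(- \frac{13}{20}\right) = \frac{26}{5}$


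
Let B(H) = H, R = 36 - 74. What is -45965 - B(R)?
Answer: -45927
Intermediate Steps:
R = -38
-45965 - B(R) = -45965 - 1*(-38) = -45965 + 38 = -45927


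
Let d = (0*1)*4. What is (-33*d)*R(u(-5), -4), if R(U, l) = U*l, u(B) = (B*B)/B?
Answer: 0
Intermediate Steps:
u(B) = B (u(B) = B²/B = B)
d = 0 (d = 0*4 = 0)
(-33*d)*R(u(-5), -4) = (-33*0)*(-5*(-4)) = 0*20 = 0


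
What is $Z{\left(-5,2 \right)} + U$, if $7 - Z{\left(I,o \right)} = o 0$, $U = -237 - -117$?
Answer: $-113$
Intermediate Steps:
$U = -120$ ($U = -237 + 117 = -120$)
$Z{\left(I,o \right)} = 7$ ($Z{\left(I,o \right)} = 7 - o 0 = 7 - 0 = 7 + 0 = 7$)
$Z{\left(-5,2 \right)} + U = 7 - 120 = -113$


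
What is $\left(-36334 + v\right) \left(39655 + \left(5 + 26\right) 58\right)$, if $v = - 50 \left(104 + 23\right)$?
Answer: $-1769379852$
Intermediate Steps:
$v = -6350$ ($v = \left(-50\right) 127 = -6350$)
$\left(-36334 + v\right) \left(39655 + \left(5 + 26\right) 58\right) = \left(-36334 - 6350\right) \left(39655 + \left(5 + 26\right) 58\right) = - 42684 \left(39655 + 31 \cdot 58\right) = - 42684 \left(39655 + 1798\right) = \left(-42684\right) 41453 = -1769379852$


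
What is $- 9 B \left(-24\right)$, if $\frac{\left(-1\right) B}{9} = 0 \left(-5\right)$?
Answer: $0$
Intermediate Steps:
$B = 0$ ($B = - 9 \cdot 0 \left(-5\right) = \left(-9\right) 0 = 0$)
$- 9 B \left(-24\right) = \left(-9\right) 0 \left(-24\right) = 0 \left(-24\right) = 0$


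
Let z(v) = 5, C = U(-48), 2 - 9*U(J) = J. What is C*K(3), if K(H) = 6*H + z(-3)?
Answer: 1150/9 ≈ 127.78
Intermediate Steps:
U(J) = 2/9 - J/9
C = 50/9 (C = 2/9 - ⅑*(-48) = 2/9 + 16/3 = 50/9 ≈ 5.5556)
K(H) = 5 + 6*H (K(H) = 6*H + 5 = 5 + 6*H)
C*K(3) = 50*(5 + 6*3)/9 = 50*(5 + 18)/9 = (50/9)*23 = 1150/9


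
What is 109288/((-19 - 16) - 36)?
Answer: -109288/71 ≈ -1539.3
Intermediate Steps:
109288/((-19 - 16) - 36) = 109288/(-35 - 36) = 109288/(-71) = -1/71*109288 = -109288/71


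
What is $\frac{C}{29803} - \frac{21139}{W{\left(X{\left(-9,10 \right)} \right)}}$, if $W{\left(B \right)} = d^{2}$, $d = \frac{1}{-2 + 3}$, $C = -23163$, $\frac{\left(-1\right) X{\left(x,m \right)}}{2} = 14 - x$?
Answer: $- \frac{630028780}{29803} \approx -21140.0$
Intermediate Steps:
$X{\left(x,m \right)} = -28 + 2 x$ ($X{\left(x,m \right)} = - 2 \left(14 - x\right) = -28 + 2 x$)
$d = 1$ ($d = 1^{-1} = 1$)
$W{\left(B \right)} = 1$ ($W{\left(B \right)} = 1^{2} = 1$)
$\frac{C}{29803} - \frac{21139}{W{\left(X{\left(-9,10 \right)} \right)}} = - \frac{23163}{29803} - \frac{21139}{1} = \left(-23163\right) \frac{1}{29803} - 21139 = - \frac{23163}{29803} - 21139 = - \frac{630028780}{29803}$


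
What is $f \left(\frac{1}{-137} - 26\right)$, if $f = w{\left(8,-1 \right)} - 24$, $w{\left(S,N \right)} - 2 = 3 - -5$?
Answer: $\frac{49882}{137} \approx 364.1$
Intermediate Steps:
$w{\left(S,N \right)} = 10$ ($w{\left(S,N \right)} = 2 + \left(3 - -5\right) = 2 + \left(3 + 5\right) = 2 + 8 = 10$)
$f = -14$ ($f = 10 - 24 = -14$)
$f \left(\frac{1}{-137} - 26\right) = - 14 \left(\frac{1}{-137} - 26\right) = - 14 \left(- \frac{1}{137} - 26\right) = \left(-14\right) \left(- \frac{3563}{137}\right) = \frac{49882}{137}$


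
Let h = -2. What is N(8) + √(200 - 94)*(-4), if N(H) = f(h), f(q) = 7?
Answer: 7 - 4*√106 ≈ -34.182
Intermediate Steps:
N(H) = 7
N(8) + √(200 - 94)*(-4) = 7 + √(200 - 94)*(-4) = 7 + √106*(-4) = 7 - 4*√106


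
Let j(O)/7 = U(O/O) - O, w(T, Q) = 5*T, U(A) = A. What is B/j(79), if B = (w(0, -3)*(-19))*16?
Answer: 0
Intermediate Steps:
j(O) = 7 - 7*O (j(O) = 7*(O/O - O) = 7*(1 - O) = 7 - 7*O)
B = 0 (B = ((5*0)*(-19))*16 = (0*(-19))*16 = 0*16 = 0)
B/j(79) = 0/(7 - 7*79) = 0/(7 - 553) = 0/(-546) = 0*(-1/546) = 0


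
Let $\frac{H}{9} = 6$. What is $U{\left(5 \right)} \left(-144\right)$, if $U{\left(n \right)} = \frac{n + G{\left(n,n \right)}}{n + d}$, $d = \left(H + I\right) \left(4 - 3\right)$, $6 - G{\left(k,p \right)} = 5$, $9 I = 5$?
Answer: $- \frac{972}{67} \approx -14.507$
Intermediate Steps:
$H = 54$ ($H = 9 \cdot 6 = 54$)
$I = \frac{5}{9}$ ($I = \frac{1}{9} \cdot 5 = \frac{5}{9} \approx 0.55556$)
$G{\left(k,p \right)} = 1$ ($G{\left(k,p \right)} = 6 - 5 = 1$)
$d = \frac{491}{9}$ ($d = \left(54 + \frac{5}{9}\right) \left(4 - 3\right) = \frac{491}{9} \cdot 1 = \frac{491}{9} \approx 54.556$)
$U{\left(n \right)} = \frac{1 + n}{\frac{491}{9} + n}$ ($U{\left(n \right)} = \frac{n + 1}{n + \frac{491}{9}} = \frac{1 + n}{\frac{491}{9} + n}$)
$U{\left(5 \right)} \left(-144\right) = \frac{9 \left(1 + 5\right)}{491 + 9 \cdot 5} \left(-144\right) = 9 \frac{1}{491 + 45} \cdot 6 \left(-144\right) = 9 \cdot \frac{1}{536} \cdot 6 \left(-144\right) = \frac{27}{268} \left(-144\right) = - \frac{972}{67}$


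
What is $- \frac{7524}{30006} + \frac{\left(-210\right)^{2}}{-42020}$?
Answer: $- \frac{4553953}{3502367} \approx -1.3003$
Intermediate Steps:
$- \frac{7524}{30006} + \frac{\left(-210\right)^{2}}{-42020} = \left(-7524\right) \frac{1}{30006} + 44100 \left(- \frac{1}{42020}\right) = - \frac{418}{1667} - \frac{2205}{2101} = - \frac{4553953}{3502367}$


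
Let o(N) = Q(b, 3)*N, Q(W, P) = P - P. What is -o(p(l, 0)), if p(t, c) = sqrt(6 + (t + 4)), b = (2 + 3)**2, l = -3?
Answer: 0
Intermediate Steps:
b = 25 (b = 5**2 = 25)
Q(W, P) = 0
p(t, c) = sqrt(10 + t) (p(t, c) = sqrt(6 + (4 + t)) = sqrt(10 + t))
o(N) = 0 (o(N) = 0*N = 0)
-o(p(l, 0)) = -1*0 = 0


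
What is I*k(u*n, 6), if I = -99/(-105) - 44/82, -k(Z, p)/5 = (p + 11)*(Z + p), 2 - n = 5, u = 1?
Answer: -29733/287 ≈ -103.60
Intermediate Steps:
n = -3 (n = 2 - 1*5 = 2 - 5 = -3)
k(Z, p) = -5*(11 + p)*(Z + p) (k(Z, p) = -5*(p + 11)*(Z + p) = -5*(11 + p)*(Z + p))
I = 583/1435 (I = -99*(-1/105) - 44*1/82 = 33/35 - 22/41 = 583/1435 ≈ 0.40627)
I*k(u*n, 6) = 583*(-55*(-3) - 55*6 - 5*6² - 5*1*(-3)*6)/1435 = 583*(-55*(-3) - 330 - 5*36 - 5*(-3)*6)/1435 = 583*(165 - 330 - 180 + 90)/1435 = (583/1435)*(-255) = -29733/287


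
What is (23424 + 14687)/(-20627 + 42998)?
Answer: 38111/22371 ≈ 1.7036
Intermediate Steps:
(23424 + 14687)/(-20627 + 42998) = 38111/22371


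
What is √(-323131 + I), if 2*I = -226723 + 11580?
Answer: I*√1722810/2 ≈ 656.28*I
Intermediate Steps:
I = -215143/2 (I = (-226723 + 11580)/2 = (½)*(-215143) = -215143/2 ≈ -1.0757e+5)
√(-323131 + I) = √(-323131 - 215143/2) = √(-861405/2) = I*√1722810/2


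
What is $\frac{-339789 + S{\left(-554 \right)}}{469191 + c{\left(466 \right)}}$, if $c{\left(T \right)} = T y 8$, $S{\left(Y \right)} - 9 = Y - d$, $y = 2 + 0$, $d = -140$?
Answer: $- \frac{340194}{476647} \approx -0.71372$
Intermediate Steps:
$y = 2$
$S{\left(Y \right)} = 149 + Y$ ($S{\left(Y \right)} = 9 + \left(Y - -140\right) = 9 + \left(Y + 140\right) = 9 + \left(140 + Y\right) = 149 + Y$)
$c{\left(T \right)} = 16 T$ ($c{\left(T \right)} = T 2 \cdot 8 = 2 T 8 = 16 T$)
$\frac{-339789 + S{\left(-554 \right)}}{469191 + c{\left(466 \right)}} = \frac{-339789 + \left(149 - 554\right)}{469191 + 16 \cdot 466} = \frac{-339789 - 405}{469191 + 7456} = - \frac{340194}{476647}$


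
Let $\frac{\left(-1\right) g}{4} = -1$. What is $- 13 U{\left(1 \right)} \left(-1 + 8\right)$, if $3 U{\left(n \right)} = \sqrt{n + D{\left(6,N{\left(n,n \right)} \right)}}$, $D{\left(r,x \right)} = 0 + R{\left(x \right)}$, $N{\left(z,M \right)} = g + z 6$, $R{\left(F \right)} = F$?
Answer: $- \frac{91 \sqrt{11}}{3} \approx -100.6$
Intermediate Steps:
$g = 4$ ($g = \left(-4\right) \left(-1\right) = 4$)
$N{\left(z,M \right)} = 4 + 6 z$ ($N{\left(z,M \right)} = 4 + z 6 = 4 + 6 z$)
$D{\left(r,x \right)} = x$ ($D{\left(r,x \right)} = 0 + x = x$)
$U{\left(n \right)} = \frac{\sqrt{4 + 7 n}}{3}$ ($U{\left(n \right)} = \frac{\sqrt{n + \left(4 + 6 n\right)}}{3} = \frac{\sqrt{4 + 7 n}}{3}$)
$- 13 U{\left(1 \right)} \left(-1 + 8\right) = - 13 \frac{\sqrt{4 + 7 \cdot 1}}{3} \left(-1 + 8\right) = - 13 \frac{\sqrt{4 + 7}}{3} \cdot 7 = - 13 \frac{\sqrt{11}}{3} \cdot 7 = - \frac{13 \sqrt{11}}{3} \cdot 7 = - \frac{91 \sqrt{11}}{3}$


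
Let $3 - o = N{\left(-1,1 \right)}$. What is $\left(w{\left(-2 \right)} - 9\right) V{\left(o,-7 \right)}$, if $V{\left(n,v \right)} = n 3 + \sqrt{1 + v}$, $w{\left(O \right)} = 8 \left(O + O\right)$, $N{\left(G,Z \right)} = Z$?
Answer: $-246 - 41 i \sqrt{6} \approx -246.0 - 100.43 i$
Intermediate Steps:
$o = 2$ ($o = 3 - 1 = 2$)
$w{\left(O \right)} = 16 O$ ($w{\left(O \right)} = 8 \cdot 2 O = 16 O$)
$V{\left(n,v \right)} = \sqrt{1 + v} + 3 n$ ($V{\left(n,v \right)} = 3 n + \sqrt{1 + v} = \sqrt{1 + v} + 3 n$)
$\left(w{\left(-2 \right)} - 9\right) V{\left(o,-7 \right)} = \left(16 \left(-2\right) - 9\right) \left(\sqrt{1 - 7} + 3 \cdot 2\right) = \left(-32 - 9\right) \left(\sqrt{-6} + 6\right) = - 41 \left(i \sqrt{6} + 6\right) = - 41 \left(6 + i \sqrt{6}\right) = -246 - 41 i \sqrt{6}$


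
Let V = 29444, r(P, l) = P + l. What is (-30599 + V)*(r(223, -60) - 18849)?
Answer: 21582330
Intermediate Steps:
(-30599 + V)*(r(223, -60) - 18849) = (-30599 + 29444)*((223 - 60) - 18849) = -1155*(163 - 18849) = -1155*(-18686) = 21582330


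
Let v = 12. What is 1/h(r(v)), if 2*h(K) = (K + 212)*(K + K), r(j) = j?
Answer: 1/2688 ≈ 0.00037202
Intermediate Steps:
h(K) = K*(212 + K) (h(K) = ((K + 212)*(K + K))/2 = ((212 + K)*(2*K))/2 = (2*K*(212 + K))/2 = K*(212 + K))
1/h(r(v)) = 1/(12*(212 + 12)) = 1/(12*224) = 1/2688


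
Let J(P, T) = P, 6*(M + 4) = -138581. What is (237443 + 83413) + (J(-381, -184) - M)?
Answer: 2061455/6 ≈ 3.4358e+5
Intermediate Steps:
M = -138605/6 (M = -4 + (⅙)*(-138581) = -4 - 138581/6 = -138605/6 ≈ -23101.)
(237443 + 83413) + (J(-381, -184) - M) = (237443 + 83413) + (-381 - 1*(-138605/6)) = 320856 + (-381 + 138605/6) = 320856 + 136319/6 = 2061455/6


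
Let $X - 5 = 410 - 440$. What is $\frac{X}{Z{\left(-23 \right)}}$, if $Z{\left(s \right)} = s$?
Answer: $\frac{25}{23} \approx 1.087$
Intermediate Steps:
$X = -25$ ($X = 5 + \left(410 - 440\right) = 5 - 30 = -25$)
$\frac{X}{Z{\left(-23 \right)}} = - \frac{25}{-23} = \left(-25\right) \left(- \frac{1}{23}\right) = \frac{25}{23}$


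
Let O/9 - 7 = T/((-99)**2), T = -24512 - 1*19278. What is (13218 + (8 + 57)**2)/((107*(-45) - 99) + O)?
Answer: -18995427/5326529 ≈ -3.5662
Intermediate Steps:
T = -43790 (T = -24512 - 19278 = -43790)
O = 24817/1089 (O = 63 + 9*(-43790/((-99)**2)) = 63 + 9*(-43790/9801) = 63 - 43790/1089 = 24817/1089 ≈ 22.789)
(13218 + (8 + 57)**2)/((107*(-45) - 99) + O) = (13218 + (8 + 57)**2)/((107*(-45) - 99) + 24817/1089) = (13218 + 65**2)/((-4815 - 99) + 24817/1089) = (13218 + 4225)/(-4914 + 24817/1089) = 17443/(-5326529/1089) = 17443*(-1089/5326529) = -18995427/5326529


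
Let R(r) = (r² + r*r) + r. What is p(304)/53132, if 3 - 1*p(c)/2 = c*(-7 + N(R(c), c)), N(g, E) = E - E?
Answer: 2131/26566 ≈ 0.080215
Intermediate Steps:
R(r) = r + 2*r² (R(r) = (r² + r²) + r = 2*r² + r = r + 2*r²)
N(g, E) = 0
p(c) = 6 + 14*c (p(c) = 6 - 2*c*(-7 + 0) = 6 - 2*c*(-7) = 6 - (-14)*c = 6 + 14*c)
p(304)/53132 = (6 + 14*304)/53132 = (6 + 4256)*(1/53132) = 4262*(1/53132) = 2131/26566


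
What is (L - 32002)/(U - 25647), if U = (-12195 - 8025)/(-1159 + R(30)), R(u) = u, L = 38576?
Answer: -7422046/28935243 ≈ -0.25651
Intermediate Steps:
U = 20220/1129 (U = (-12195 - 8025)/(-1159 + 30) = -20220/(-1129) = -20220*(-1/1129) = 20220/1129 ≈ 17.910)
(L - 32002)/(U - 25647) = (38576 - 32002)/(20220/1129 - 25647) = 6574/(-28935243/1129) = 6574*(-1129/28935243) = -7422046/28935243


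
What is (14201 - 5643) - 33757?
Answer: -25199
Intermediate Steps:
(14201 - 5643) - 33757 = 8558 - 33757 = -25199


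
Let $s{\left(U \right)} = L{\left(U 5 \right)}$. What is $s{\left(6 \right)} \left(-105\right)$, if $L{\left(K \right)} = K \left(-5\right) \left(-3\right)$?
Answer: $-47250$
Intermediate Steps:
$L{\left(K \right)} = 15 K$ ($L{\left(K \right)} = - 5 K \left(-3\right) = 15 K$)
$s{\left(U \right)} = 75 U$ ($s{\left(U \right)} = 15 U 5 = 15 \cdot 5 U = 75 U$)
$s{\left(6 \right)} \left(-105\right) = 75 \cdot 6 \left(-105\right) = 450 \left(-105\right) = -47250$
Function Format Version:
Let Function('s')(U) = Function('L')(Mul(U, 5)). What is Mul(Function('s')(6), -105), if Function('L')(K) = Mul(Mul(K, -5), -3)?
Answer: -47250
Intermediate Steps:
Function('L')(K) = Mul(15, K) (Function('L')(K) = Mul(Mul(-5, K), -3) = Mul(15, K))
Function('s')(U) = Mul(75, U) (Function('s')(U) = Mul(15, Mul(U, 5)) = Mul(15, Mul(5, U)) = Mul(75, U))
Mul(Function('s')(6), -105) = Mul(Mul(75, 6), -105) = Mul(450, -105) = -47250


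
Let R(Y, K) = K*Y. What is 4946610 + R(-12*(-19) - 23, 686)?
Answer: 5087240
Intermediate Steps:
4946610 + R(-12*(-19) - 23, 686) = 4946610 + 686*(-12*(-19) - 23) = 4946610 + 686*(228 - 23) = 4946610 + 686*205 = 4946610 + 140630 = 5087240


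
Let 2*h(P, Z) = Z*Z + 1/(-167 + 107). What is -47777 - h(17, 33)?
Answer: -5798579/120 ≈ -48322.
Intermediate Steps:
h(P, Z) = -1/120 + Z**2/2 (h(P, Z) = (Z*Z + 1/(-167 + 107))/2 = (Z**2 + 1/(-60))/2 = (Z**2 - 1/60)/2 = (-1/60 + Z**2)/2 = -1/120 + Z**2/2)
-47777 - h(17, 33) = -47777 - (-1/120 + (1/2)*33**2) = -47777 - (-1/120 + (1/2)*1089) = -47777 - (-1/120 + 1089/2) = -47777 - 1*65339/120 = -47777 - 65339/120 = -5798579/120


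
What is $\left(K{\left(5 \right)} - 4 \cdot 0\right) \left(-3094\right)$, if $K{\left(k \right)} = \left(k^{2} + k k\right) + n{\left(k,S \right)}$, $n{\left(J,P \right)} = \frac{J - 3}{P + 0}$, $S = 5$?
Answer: $- \frac{779688}{5} \approx -1.5594 \cdot 10^{5}$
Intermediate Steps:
$n{\left(J,P \right)} = \frac{-3 + J}{P}$
$K{\left(k \right)} = - \frac{3}{5} + 2 k^{2} + \frac{k}{5}$ ($K{\left(k \right)} = \left(k^{2} + k k\right) + \frac{-3 + k}{5} = \left(k^{2} + k^{2}\right) + \frac{-3 + k}{5} = 2 k^{2} + \left(- \frac{3}{5} + \frac{k}{5}\right) = - \frac{3}{5} + 2 k^{2} + \frac{k}{5}$)
$\left(K{\left(5 \right)} - 4 \cdot 0\right) \left(-3094\right) = \left(\left(- \frac{3}{5} + 2 \cdot 5^{2} + \frac{1}{5} \cdot 5\right) - 4 \cdot 0\right) \left(-3094\right) = \left(\left(- \frac{3}{5} + 2 \cdot 25 + 1\right) - 0\right) \left(-3094\right) = \left(\left(- \frac{3}{5} + 50 + 1\right) + 0\right) \left(-3094\right) = \left(\frac{252}{5} + 0\right) \left(-3094\right) = \frac{252}{5} \left(-3094\right) = - \frac{779688}{5}$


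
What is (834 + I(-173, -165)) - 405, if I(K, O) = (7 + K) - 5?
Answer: 258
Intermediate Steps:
I(K, O) = 2 + K
(834 + I(-173, -165)) - 405 = (834 + (2 - 173)) - 405 = (834 - 171) - 405 = 663 - 405 = 258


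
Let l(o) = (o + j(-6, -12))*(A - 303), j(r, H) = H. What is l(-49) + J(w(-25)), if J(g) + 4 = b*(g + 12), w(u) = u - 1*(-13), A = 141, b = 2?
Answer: 9878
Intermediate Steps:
w(u) = 13 + u (w(u) = u + 13 = 13 + u)
J(g) = 20 + 2*g (J(g) = -4 + 2*(g + 12) = -4 + 2*(12 + g) = -4 + (24 + 2*g) = 20 + 2*g)
l(o) = 1944 - 162*o (l(o) = (o - 12)*(141 - 303) = (-12 + o)*(-162) = 1944 - 162*o)
l(-49) + J(w(-25)) = (1944 - 162*(-49)) + (20 + 2*(13 - 25)) = (1944 + 7938) + (20 + 2*(-12)) = 9882 + (20 - 24) = 9882 - 4 = 9878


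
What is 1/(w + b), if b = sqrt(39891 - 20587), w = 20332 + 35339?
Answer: 55671/3099240937 - 2*sqrt(4826)/3099240937 ≈ 1.7918e-5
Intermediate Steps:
w = 55671
b = 2*sqrt(4826) (b = sqrt(19304) = 2*sqrt(4826) ≈ 138.94)
1/(w + b) = 1/(55671 + 2*sqrt(4826))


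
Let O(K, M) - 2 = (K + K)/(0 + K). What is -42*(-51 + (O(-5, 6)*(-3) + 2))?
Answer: 2562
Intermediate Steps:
O(K, M) = 4 (O(K, M) = 2 + (K + K)/(0 + K) = 2 + (2*K)/K = 2 + 2 = 4)
-42*(-51 + (O(-5, 6)*(-3) + 2)) = -42*(-51 + (4*(-3) + 2)) = -42*(-51 + (-12 + 2)) = -42*(-51 - 10) = -42*(-61) = 2562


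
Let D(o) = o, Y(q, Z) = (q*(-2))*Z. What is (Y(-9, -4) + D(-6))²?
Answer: 6084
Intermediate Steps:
Y(q, Z) = -2*Z*q (Y(q, Z) = (-2*q)*Z = -2*Z*q)
(Y(-9, -4) + D(-6))² = (-2*(-4)*(-9) - 6)² = (-72 - 6)² = (-78)² = 6084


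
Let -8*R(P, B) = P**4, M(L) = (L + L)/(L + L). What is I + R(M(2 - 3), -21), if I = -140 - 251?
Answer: -3129/8 ≈ -391.13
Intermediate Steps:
M(L) = 1 (M(L) = (2*L)/((2*L)) = (2*L)*(1/(2*L)) = 1)
R(P, B) = -P**4/8
I = -391
I + R(M(2 - 3), -21) = -391 - 1/8*1**4 = -391 - 1/8*1 = -391 - 1/8 = -3129/8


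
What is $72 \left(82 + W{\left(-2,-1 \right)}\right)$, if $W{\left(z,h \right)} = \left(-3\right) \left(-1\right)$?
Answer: $6120$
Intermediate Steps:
$W{\left(z,h \right)} = 3$
$72 \left(82 + W{\left(-2,-1 \right)}\right) = 72 \left(82 + 3\right) = 72 \cdot 85 = 6120$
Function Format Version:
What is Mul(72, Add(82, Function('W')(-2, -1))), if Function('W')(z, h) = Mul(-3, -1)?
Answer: 6120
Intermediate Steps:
Function('W')(z, h) = 3
Mul(72, Add(82, Function('W')(-2, -1))) = Mul(72, Add(82, 3)) = Mul(72, 85) = 6120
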